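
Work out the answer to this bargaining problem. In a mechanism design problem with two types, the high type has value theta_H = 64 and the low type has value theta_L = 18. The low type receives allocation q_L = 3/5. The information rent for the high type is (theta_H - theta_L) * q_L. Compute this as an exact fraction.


Step 1: theta_H - theta_L = 64 - 18 = 46
Step 2: Information rent = (theta_H - theta_L) * q_L
Step 3: = 46 * 3/5
Step 4: = 138/5

138/5


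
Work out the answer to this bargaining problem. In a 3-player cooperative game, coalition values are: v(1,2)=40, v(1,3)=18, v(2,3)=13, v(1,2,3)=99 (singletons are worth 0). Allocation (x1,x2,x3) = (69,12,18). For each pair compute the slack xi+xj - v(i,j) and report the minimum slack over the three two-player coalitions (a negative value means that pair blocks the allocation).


Step 1: Slack for coalition (1,2): x1+x2 - v12 = 81 - 40 = 41
Step 2: Slack for coalition (1,3): x1+x3 - v13 = 87 - 18 = 69
Step 3: Slack for coalition (2,3): x2+x3 - v23 = 30 - 13 = 17
Step 4: Minimum slack = min(41, 69, 17) = 17, attained by (2,3); no pair can gain by deviating, so the allocation is in the core

17


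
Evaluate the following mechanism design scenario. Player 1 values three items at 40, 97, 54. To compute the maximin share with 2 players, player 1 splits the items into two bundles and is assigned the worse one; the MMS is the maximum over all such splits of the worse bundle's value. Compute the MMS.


Step 1: Item values = 40, 97, 54
Step 2: Enumerate all 2-bundle partitions and take the smaller bundle:
  Partition 1: {40} vs {97,54} -> bundles 40, 151; min = 40
  Partition 2: {97} vs {40,54} -> bundles 97, 94; min = 94
  Partition 3: {54} vs {40,97} -> bundles 54, 137; min = 54
Step 3: MMS = max(40, 94, 54) = 94

94


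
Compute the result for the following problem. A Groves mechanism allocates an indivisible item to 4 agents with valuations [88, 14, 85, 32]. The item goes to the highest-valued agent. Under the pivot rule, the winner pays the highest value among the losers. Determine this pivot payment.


Step 1: The efficient winner is agent 0 with value 88
Step 2: Other agents' values: [14, 85, 32]
Step 3: Pivot payment = max(others) = 85
Step 4: The winner pays 85

85


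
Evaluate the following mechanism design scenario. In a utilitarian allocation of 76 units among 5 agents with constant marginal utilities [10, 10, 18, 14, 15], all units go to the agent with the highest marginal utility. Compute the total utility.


Step 1: The marginal utilities are [10, 10, 18, 14, 15]
Step 2: The highest marginal utility is 18
Step 3: All 76 units go to that agent
Step 4: Total utility = 18 * 76 = 1368

1368


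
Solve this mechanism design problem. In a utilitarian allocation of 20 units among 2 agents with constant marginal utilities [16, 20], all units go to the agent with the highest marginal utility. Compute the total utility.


Step 1: The marginal utilities are [16, 20]
Step 2: The highest marginal utility is 20
Step 3: All 20 units go to that agent
Step 4: Total utility = 20 * 20 = 400

400


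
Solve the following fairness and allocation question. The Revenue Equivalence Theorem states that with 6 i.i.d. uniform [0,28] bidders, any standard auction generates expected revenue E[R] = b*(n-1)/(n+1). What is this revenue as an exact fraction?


Step 1: By Revenue Equivalence, expected revenue = b*(n-1)/(n+1)
Step 2: Substituting n = 6, b = 28
Step 3: Revenue = 28*(6-1)/(6+1) = 28*5/7
Step 4: Revenue = 140/7 = 20

20


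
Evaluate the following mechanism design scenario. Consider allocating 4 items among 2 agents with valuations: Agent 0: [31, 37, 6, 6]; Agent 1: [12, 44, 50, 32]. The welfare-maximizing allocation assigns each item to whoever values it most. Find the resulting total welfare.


Step 1: For each item, find the maximum value among all agents.
Step 2: Item 0 -> Agent 0 (value 31)
Step 3: Item 1 -> Agent 1 (value 44)
Step 4: Item 2 -> Agent 1 (value 50)
Step 5: Item 3 -> Agent 1 (value 32)
Step 6: Total welfare = 31 + 44 + 50 + 32 = 157

157


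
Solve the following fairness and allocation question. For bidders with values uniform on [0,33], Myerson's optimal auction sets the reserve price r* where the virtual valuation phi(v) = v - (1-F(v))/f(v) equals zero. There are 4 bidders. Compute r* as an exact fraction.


Step 1: For U[0,33], F(v) = v/33 and f(v) = 1/33
Step 2: phi(v) = v - (1 - v/33)/(1/33) = v - (33 - v) = 2v - 33
Step 3: Set phi(r*) = 0: 2r* - 33 = 0
Step 4: r* = 33/2 (the number of bidders n = 4 does not enter)

33/2


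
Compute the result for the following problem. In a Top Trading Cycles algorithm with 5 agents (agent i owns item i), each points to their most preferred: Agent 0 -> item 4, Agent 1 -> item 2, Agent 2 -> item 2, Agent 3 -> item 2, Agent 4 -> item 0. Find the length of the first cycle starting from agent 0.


Step 1: Trace the pointer graph from agent 0: 0 -> 4 -> 0
Step 2: A cycle is detected when we revisit agent 0
Step 3: The cycle is: 0 -> 4 -> 0
Step 4: Cycle length = 2

2


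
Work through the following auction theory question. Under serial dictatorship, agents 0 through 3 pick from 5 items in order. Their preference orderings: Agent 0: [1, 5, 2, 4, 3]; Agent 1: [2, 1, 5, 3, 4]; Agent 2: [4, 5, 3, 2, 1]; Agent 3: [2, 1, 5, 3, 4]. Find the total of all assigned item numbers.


Step 1: Agent 0 picks item 1
Step 2: Agent 1 picks item 2
Step 3: Agent 2 picks item 4
Step 4: Agent 3 picks item 5
Step 5: Sum = 1 + 2 + 4 + 5 = 12

12


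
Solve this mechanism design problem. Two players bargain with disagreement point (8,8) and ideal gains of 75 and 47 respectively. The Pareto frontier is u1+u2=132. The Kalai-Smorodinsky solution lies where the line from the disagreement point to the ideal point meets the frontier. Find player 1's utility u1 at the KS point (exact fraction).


Step 1: At the KS point, (u1-d1)/r1 = (u2-d2)/r2 = t and u1+u2 = 132
Step 2: u1 = d1 + r1*t and u2 = d2 + r2*t, so (d1 + r1*t) + (d2 + r2*t) = 132
Step 3: t = (132 - 8 - 8)/(75 + 47) = 116/122 = 58/61
Step 4: u1 = d1 + r1*t = 8 + 75 * 58/61 = 4838/61
Step 5: (Check: u2 = d2 + r2*t = 3214/61; u1+u2 = 4838/61 + 3214/61 = 132, on the frontier.)

4838/61


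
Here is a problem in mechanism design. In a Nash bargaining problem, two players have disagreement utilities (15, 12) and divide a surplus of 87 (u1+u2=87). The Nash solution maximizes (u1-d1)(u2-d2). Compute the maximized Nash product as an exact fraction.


Step 1: The Nash solution splits surplus symmetrically above the disagreement point
Step 2: u1 = (total + d1 - d2)/2 = (87 + 15 - 12)/2 = 45
Step 3: u2 = (total - d1 + d2)/2 = (87 - 15 + 12)/2 = 42
Step 4: Nash product = (45 - 15) * (42 - 12)
Step 5: = 30 * 30 = 900

900


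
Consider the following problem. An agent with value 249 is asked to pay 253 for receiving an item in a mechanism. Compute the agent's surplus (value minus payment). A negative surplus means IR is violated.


Step 1: Surplus = value - payment = 249 - 253 = -4
Step 2: IR is violated (surplus < 0)

-4


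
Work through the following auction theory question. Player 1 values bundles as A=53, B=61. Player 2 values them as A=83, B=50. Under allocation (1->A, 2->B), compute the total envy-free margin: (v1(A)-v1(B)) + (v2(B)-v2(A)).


Step 1: Player 1's margin = v1(A) - v1(B) = 53 - 61 = -8
Step 2: Player 2's margin = v2(B) - v2(A) = 50 - 83 = -33
Step 3: Total margin = -8 + -33 = -41

-41


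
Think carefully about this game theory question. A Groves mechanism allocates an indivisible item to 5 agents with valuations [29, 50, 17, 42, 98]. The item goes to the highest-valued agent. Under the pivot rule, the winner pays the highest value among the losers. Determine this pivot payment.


Step 1: The efficient winner is agent 4 with value 98
Step 2: Other agents' values: [29, 50, 17, 42]
Step 3: Pivot payment = max(others) = 50
Step 4: The winner pays 50

50


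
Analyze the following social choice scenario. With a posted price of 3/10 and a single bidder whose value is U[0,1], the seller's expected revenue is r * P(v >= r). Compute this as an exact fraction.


Step 1: Posted price r = 3/10, value support [0,1]
Step 2: P(v >= r) = (1 - 3/10)/1 = 7/10
Step 3: Expected revenue = r * P(v >= r) = 3/10 * 7/10
Step 4: Revenue = 21/100

21/100


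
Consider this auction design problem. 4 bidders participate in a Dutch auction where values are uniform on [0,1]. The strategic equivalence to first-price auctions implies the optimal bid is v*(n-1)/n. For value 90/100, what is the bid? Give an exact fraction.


Step 1: Dutch auctions are strategically equivalent to first-price auctions
Step 2: The equilibrium bid is b(v) = v*(n-1)/n
Step 3: b = 9/10 * 3/4
Step 4: b = 27/40

27/40


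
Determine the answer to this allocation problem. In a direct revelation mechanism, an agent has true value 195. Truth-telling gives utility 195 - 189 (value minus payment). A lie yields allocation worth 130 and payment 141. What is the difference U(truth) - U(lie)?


Step 1: U(truth) = value - payment = 195 - 189 = 6
Step 2: U(lie) = allocation - payment = 130 - 141 = -11
Step 3: IC gap = 6 - (-11) = 17

17


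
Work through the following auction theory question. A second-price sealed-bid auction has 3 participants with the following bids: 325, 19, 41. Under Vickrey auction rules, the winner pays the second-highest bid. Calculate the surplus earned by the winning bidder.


Step 1: Sort bids in descending order: 325, 41, 19
Step 2: The winning bid is the highest: 325
Step 3: The payment equals the second-highest bid: 41
Step 4: Surplus = winner's bid - payment = 325 - 41 = 284

284


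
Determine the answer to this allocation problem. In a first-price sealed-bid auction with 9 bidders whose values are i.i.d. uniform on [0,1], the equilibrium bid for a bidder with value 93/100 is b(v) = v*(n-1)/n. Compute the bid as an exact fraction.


Step 1: The symmetric BNE bidding function is b(v) = v * (n-1) / n
Step 2: Substitute v = 93/100 and n = 9
Step 3: b = 93/100 * 8/9
Step 4: b = 62/75

62/75


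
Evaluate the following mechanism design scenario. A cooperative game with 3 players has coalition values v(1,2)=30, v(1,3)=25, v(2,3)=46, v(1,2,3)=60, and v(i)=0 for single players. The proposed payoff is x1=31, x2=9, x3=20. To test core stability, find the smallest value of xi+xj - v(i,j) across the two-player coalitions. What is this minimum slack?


Step 1: Slack for coalition (1,2): x1+x2 - v12 = 40 - 30 = 10
Step 2: Slack for coalition (1,3): x1+x3 - v13 = 51 - 25 = 26
Step 3: Slack for coalition (2,3): x2+x3 - v23 = 29 - 46 = -17
Step 4: Minimum slack = min(10, 26, -17) = -17, attained by (2,3); coalition (2,3) can block (slack < 0), so the allocation is not in the core

-17


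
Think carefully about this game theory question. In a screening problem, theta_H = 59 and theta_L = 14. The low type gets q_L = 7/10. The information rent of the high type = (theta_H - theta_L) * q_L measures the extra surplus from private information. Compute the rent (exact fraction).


Step 1: theta_H - theta_L = 59 - 14 = 45
Step 2: Information rent = (theta_H - theta_L) * q_L
Step 3: = 45 * 7/10
Step 4: = 63/2

63/2


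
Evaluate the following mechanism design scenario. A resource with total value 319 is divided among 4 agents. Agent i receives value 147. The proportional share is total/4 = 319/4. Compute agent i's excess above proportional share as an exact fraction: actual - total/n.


Step 1: Proportional share = 319/4
Step 2: Agent's actual allocation = 147
Step 3: Excess = 147 - 319/4 = 269/4

269/4


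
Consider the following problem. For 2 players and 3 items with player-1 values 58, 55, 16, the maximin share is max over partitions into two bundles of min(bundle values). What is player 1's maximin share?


Step 1: Item values = 58, 55, 16
Step 2: Enumerate all 2-bundle partitions and take the smaller bundle:
  Partition 1: {58} vs {55,16} -> bundles 58, 71; min = 58
  Partition 2: {55} vs {58,16} -> bundles 55, 74; min = 55
  Partition 3: {16} vs {58,55} -> bundles 16, 113; min = 16
Step 3: MMS = max(58, 55, 16) = 58

58


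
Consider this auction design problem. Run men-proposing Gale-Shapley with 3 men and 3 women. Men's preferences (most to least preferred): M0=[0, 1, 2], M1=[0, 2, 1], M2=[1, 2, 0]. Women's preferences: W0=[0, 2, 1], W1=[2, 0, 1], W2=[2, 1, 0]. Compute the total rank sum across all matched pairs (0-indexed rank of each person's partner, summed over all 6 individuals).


Step 1: Run Gale-Shapley (men propose, women hold best offer):
  M0 proposes to W0; she accepts
  M1 proposes to W0; rejected
  M1 proposes to W2; she accepts
  M2 proposes to W1; she accepts
Step 2: Final matching: W0-M0, W1-M2, W2-M1
Step 3: 0-indexed ranks (man's rank of his match, then woman's): 0 + 0 + 0 + 0 + 1 + 1
Step 4: Total rank sum = 2

2


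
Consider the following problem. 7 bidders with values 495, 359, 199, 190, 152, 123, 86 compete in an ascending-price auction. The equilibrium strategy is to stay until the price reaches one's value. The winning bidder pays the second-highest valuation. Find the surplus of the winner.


Step 1: Identify the highest value: 495
Step 2: Identify the second-highest value: 359
Step 3: The final price = second-highest value = 359
Step 4: Surplus = 495 - 359 = 136

136


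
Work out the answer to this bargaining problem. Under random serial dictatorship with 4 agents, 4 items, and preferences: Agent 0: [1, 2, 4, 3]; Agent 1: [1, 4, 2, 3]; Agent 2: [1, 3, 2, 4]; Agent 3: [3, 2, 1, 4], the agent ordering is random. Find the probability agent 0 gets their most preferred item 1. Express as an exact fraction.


Step 1: Agent 0 wants item 1
Step 2: There are 24 possible orderings of agents
Step 3: In 8 orderings, agent 0 gets item 1
Step 4: Probability = 8/24 = 1/3

1/3


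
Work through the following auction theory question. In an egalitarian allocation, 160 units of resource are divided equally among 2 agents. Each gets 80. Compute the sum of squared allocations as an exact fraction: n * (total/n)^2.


Step 1: Each agent's share = 160/2 = 80
Step 2: Square of each share = (80)^2 = 6400
Step 3: Sum of squares = 2 * 6400 = 12800

12800


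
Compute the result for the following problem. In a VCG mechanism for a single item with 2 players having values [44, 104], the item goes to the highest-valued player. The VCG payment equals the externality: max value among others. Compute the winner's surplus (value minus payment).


Step 1: The winner is the agent with the highest value: agent 1 with value 104
Step 2: Values of other agents: [44]
Step 3: VCG payment = max of others' values = 44
Step 4: Surplus = 104 - 44 = 60

60


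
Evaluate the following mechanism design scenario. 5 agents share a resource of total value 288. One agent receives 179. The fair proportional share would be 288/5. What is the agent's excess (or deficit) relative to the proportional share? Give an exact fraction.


Step 1: Proportional share = 288/5
Step 2: Agent's actual allocation = 179
Step 3: Excess = 179 - 288/5 = 607/5

607/5


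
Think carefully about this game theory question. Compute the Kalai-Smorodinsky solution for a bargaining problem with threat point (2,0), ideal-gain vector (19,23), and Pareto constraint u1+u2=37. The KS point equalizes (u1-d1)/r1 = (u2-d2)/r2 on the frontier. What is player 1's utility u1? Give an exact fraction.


Step 1: At the KS point, (u1-d1)/r1 = (u2-d2)/r2 = t and u1+u2 = 37
Step 2: u1 = d1 + r1*t and u2 = d2 + r2*t, so (d1 + r1*t) + (d2 + r2*t) = 37
Step 3: t = (37 - 2 - 0)/(19 + 23) = 35/42 = 5/6
Step 4: u1 = d1 + r1*t = 2 + 19 * 5/6 = 107/6
Step 5: (Check: u2 = d2 + r2*t = 115/6; u1+u2 = 107/6 + 115/6 = 37, on the frontier.)

107/6


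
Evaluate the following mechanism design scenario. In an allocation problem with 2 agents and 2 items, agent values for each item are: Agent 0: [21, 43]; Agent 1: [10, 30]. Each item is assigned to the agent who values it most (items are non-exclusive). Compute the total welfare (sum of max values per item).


Step 1: For each item, find the maximum value among all agents.
Step 2: Item 0 -> Agent 0 (value 21)
Step 3: Item 1 -> Agent 0 (value 43)
Step 4: Total welfare = 21 + 43 = 64

64


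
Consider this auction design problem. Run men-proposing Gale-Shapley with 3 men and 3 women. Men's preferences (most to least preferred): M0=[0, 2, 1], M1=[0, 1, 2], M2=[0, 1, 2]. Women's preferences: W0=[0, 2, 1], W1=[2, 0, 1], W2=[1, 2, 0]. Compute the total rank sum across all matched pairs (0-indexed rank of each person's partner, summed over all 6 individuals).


Step 1: Run Gale-Shapley (men propose, women hold best offer):
  M0 proposes to W0; she accepts
  M1 proposes to W0; rejected
  M1 proposes to W1; she accepts
  M2 proposes to W0; rejected
  M2 proposes to W1; she switches from M1
  M1 proposes to W2; she accepts
Step 2: Final matching: W0-M0, W1-M2, W2-M1
Step 3: 0-indexed ranks (man's rank of his match, then woman's): 0 + 0 + 1 + 0 + 2 + 0
Step 4: Total rank sum = 3

3


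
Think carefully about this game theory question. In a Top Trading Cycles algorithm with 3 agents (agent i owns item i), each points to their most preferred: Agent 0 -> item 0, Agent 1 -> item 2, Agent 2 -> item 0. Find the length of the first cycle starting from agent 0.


Step 1: Trace the pointer graph from agent 0: 0 -> 0
Step 2: A cycle is detected when we revisit agent 0
Step 3: The cycle is: 0 -> 0
Step 4: Cycle length = 1

1


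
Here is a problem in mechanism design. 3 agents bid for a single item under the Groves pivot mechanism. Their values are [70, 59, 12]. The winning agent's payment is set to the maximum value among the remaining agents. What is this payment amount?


Step 1: The efficient winner is agent 0 with value 70
Step 2: Other agents' values: [59, 12]
Step 3: Pivot payment = max(others) = 59
Step 4: The winner pays 59

59


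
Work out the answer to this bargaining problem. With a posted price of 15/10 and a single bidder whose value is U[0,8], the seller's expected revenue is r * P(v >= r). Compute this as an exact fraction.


Step 1: Posted price r = 3/2, value support [0,8]
Step 2: P(v >= r) = (8 - 3/2)/8 = 13/16
Step 3: Expected revenue = r * P(v >= r) = 3/2 * 13/16
Step 4: Revenue = 39/32

39/32


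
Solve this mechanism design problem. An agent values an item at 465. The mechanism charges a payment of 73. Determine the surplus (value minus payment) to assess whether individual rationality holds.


Step 1: Surplus = value - payment = 465 - 73 = 392
Step 2: IR is satisfied (surplus >= 0)

392


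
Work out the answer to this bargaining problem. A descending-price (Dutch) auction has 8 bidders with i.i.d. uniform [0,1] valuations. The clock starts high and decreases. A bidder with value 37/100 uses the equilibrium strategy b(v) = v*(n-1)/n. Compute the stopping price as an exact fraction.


Step 1: Dutch auctions are strategically equivalent to first-price auctions
Step 2: The equilibrium bid is b(v) = v*(n-1)/n
Step 3: b = 37/100 * 7/8
Step 4: b = 259/800

259/800


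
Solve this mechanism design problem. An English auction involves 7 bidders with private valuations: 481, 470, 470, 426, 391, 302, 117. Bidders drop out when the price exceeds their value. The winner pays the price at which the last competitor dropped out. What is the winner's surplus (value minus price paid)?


Step 1: Identify the highest value: 481
Step 2: Identify the second-highest value: 470
Step 3: The final price = second-highest value = 470
Step 4: Surplus = 481 - 470 = 11

11


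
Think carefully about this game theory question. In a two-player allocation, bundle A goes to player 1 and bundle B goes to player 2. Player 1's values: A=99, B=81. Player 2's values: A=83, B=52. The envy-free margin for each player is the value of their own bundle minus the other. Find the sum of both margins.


Step 1: Player 1's margin = v1(A) - v1(B) = 99 - 81 = 18
Step 2: Player 2's margin = v2(B) - v2(A) = 52 - 83 = -31
Step 3: Total margin = 18 + -31 = -13

-13


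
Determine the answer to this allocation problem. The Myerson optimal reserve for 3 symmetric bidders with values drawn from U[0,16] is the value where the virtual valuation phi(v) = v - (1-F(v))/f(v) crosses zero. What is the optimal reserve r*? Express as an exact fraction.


Step 1: For U[0,16], F(v) = v/16 and f(v) = 1/16
Step 2: phi(v) = v - (1 - v/16)/(1/16) = v - (16 - v) = 2v - 16
Step 3: Set phi(r*) = 0: 2r* - 16 = 0
Step 4: r* = 16/2 = 8 (the number of bidders n = 3 does not enter)

8


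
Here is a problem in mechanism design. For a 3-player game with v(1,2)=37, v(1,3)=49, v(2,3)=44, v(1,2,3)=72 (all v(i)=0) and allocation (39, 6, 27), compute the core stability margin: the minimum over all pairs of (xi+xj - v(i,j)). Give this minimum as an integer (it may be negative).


Step 1: Slack for coalition (1,2): x1+x2 - v12 = 45 - 37 = 8
Step 2: Slack for coalition (1,3): x1+x3 - v13 = 66 - 49 = 17
Step 3: Slack for coalition (2,3): x2+x3 - v23 = 33 - 44 = -11
Step 4: Minimum slack = min(8, 17, -11) = -11, attained by (2,3); coalition (2,3) can block (slack < 0), so the allocation is not in the core

-11


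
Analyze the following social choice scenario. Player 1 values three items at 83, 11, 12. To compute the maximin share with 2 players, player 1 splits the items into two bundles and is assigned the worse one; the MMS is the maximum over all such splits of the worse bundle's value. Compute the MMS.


Step 1: Item values = 83, 11, 12
Step 2: Enumerate all 2-bundle partitions and take the smaller bundle:
  Partition 1: {83} vs {11,12} -> bundles 83, 23; min = 23
  Partition 2: {11} vs {83,12} -> bundles 11, 95; min = 11
  Partition 3: {12} vs {83,11} -> bundles 12, 94; min = 12
Step 3: MMS = max(23, 11, 12) = 23

23


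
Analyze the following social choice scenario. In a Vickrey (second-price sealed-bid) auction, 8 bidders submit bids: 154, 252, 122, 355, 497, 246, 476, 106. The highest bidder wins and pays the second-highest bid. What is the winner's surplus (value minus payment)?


Step 1: Sort bids in descending order: 497, 476, 355, 252, 246, 154, 122, 106
Step 2: The winning bid is the highest: 497
Step 3: The payment equals the second-highest bid: 476
Step 4: Surplus = winner's bid - payment = 497 - 476 = 21

21


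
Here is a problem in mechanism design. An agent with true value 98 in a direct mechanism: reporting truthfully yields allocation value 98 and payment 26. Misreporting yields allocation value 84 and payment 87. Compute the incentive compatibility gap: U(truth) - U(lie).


Step 1: U(truth) = value - payment = 98 - 26 = 72
Step 2: U(lie) = allocation - payment = 84 - 87 = -3
Step 3: IC gap = 72 - (-3) = 75

75


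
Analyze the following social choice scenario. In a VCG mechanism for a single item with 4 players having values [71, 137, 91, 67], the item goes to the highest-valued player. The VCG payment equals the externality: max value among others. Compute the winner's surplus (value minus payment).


Step 1: The winner is the agent with the highest value: agent 1 with value 137
Step 2: Values of other agents: [71, 91, 67]
Step 3: VCG payment = max of others' values = 91
Step 4: Surplus = 137 - 91 = 46

46


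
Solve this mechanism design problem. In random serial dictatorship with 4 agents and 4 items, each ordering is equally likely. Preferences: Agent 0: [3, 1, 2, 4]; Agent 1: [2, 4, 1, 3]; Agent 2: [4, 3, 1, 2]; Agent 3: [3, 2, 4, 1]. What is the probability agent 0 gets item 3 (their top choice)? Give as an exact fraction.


Step 1: Agent 0 wants item 3
Step 2: There are 24 possible orderings of agents
Step 3: In 12 orderings, agent 0 gets item 3
Step 4: Probability = 12/24 = 1/2

1/2


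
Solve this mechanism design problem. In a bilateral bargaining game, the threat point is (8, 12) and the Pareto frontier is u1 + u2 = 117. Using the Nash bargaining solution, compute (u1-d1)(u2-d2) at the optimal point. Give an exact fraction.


Step 1: The Nash solution splits surplus symmetrically above the disagreement point
Step 2: u1 = (total + d1 - d2)/2 = (117 + 8 - 12)/2 = 113/2
Step 3: u2 = (total - d1 + d2)/2 = (117 - 8 + 12)/2 = 121/2
Step 4: Nash product = (113/2 - 8) * (121/2 - 12)
Step 5: = 97/2 * 97/2 = 9409/4

9409/4


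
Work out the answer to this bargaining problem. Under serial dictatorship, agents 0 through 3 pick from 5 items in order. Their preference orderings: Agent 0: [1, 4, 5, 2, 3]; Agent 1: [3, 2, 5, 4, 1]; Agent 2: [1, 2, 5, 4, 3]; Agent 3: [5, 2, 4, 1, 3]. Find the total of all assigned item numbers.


Step 1: Agent 0 picks item 1
Step 2: Agent 1 picks item 3
Step 3: Agent 2 picks item 2
Step 4: Agent 3 picks item 5
Step 5: Sum = 1 + 3 + 2 + 5 = 11

11


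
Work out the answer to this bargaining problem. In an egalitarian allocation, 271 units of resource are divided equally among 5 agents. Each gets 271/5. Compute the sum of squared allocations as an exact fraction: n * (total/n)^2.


Step 1: Each agent's share = 271/5
Step 2: Square of each share = (271/5)^2 = 73441/25
Step 3: Sum of squares = 5 * 73441/25 = 73441/5

73441/5


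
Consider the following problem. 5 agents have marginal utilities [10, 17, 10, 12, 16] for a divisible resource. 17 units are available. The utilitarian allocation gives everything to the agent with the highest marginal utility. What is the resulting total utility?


Step 1: The marginal utilities are [10, 17, 10, 12, 16]
Step 2: The highest marginal utility is 17
Step 3: All 17 units go to that agent
Step 4: Total utility = 17 * 17 = 289

289


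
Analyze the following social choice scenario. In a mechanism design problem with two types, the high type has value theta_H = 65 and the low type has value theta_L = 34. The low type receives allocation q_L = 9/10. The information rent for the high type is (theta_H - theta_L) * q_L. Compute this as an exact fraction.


Step 1: theta_H - theta_L = 65 - 34 = 31
Step 2: Information rent = (theta_H - theta_L) * q_L
Step 3: = 31 * 9/10
Step 4: = 279/10

279/10


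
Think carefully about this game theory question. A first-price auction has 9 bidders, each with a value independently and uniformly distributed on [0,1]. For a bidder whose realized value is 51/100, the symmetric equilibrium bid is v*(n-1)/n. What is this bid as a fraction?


Step 1: The symmetric BNE bidding function is b(v) = v * (n-1) / n
Step 2: Substitute v = 51/100 and n = 9
Step 3: b = 51/100 * 8/9
Step 4: b = 34/75

34/75


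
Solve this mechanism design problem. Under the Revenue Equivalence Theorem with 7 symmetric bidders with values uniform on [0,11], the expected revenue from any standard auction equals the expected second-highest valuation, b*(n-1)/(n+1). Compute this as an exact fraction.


Step 1: By Revenue Equivalence, expected revenue = b*(n-1)/(n+1)
Step 2: Substituting n = 7, b = 11
Step 3: Revenue = 11*(7-1)/(7+1) = 11*6/8
Step 4: Revenue = 66/8 = 33/4

33/4


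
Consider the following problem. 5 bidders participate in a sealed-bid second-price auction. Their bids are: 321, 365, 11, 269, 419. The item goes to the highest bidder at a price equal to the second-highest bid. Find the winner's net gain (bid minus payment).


Step 1: Sort bids in descending order: 419, 365, 321, 269, 11
Step 2: The winning bid is the highest: 419
Step 3: The payment equals the second-highest bid: 365
Step 4: Surplus = winner's bid - payment = 419 - 365 = 54

54


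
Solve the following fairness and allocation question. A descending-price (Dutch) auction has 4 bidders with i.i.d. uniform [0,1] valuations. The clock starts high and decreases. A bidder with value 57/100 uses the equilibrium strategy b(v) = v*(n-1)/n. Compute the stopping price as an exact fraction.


Step 1: Dutch auctions are strategically equivalent to first-price auctions
Step 2: The equilibrium bid is b(v) = v*(n-1)/n
Step 3: b = 57/100 * 3/4
Step 4: b = 171/400

171/400


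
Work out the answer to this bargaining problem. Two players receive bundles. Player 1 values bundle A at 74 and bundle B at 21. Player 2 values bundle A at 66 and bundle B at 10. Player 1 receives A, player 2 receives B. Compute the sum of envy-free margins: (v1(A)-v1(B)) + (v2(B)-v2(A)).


Step 1: Player 1's margin = v1(A) - v1(B) = 74 - 21 = 53
Step 2: Player 2's margin = v2(B) - v2(A) = 10 - 66 = -56
Step 3: Total margin = 53 + -56 = -3

-3


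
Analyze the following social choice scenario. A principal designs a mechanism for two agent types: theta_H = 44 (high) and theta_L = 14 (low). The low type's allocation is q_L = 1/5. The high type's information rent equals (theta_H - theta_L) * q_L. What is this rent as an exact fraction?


Step 1: theta_H - theta_L = 44 - 14 = 30
Step 2: Information rent = (theta_H - theta_L) * q_L
Step 3: = 30 * 1/5
Step 4: = 6

6


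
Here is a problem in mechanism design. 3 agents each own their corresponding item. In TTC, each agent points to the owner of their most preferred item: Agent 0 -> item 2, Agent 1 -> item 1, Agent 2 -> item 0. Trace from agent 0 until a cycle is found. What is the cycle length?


Step 1: Trace the pointer graph from agent 0: 0 -> 2 -> 0
Step 2: A cycle is detected when we revisit agent 0
Step 3: The cycle is: 0 -> 2 -> 0
Step 4: Cycle length = 2

2


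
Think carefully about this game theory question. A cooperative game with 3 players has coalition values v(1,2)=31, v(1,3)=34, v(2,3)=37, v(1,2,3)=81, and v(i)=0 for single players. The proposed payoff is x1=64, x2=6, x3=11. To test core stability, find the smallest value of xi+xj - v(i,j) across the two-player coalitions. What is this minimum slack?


Step 1: Slack for coalition (1,2): x1+x2 - v12 = 70 - 31 = 39
Step 2: Slack for coalition (1,3): x1+x3 - v13 = 75 - 34 = 41
Step 3: Slack for coalition (2,3): x2+x3 - v23 = 17 - 37 = -20
Step 4: Minimum slack = min(39, 41, -20) = -20, attained by (2,3); coalition (2,3) can block (slack < 0), so the allocation is not in the core

-20


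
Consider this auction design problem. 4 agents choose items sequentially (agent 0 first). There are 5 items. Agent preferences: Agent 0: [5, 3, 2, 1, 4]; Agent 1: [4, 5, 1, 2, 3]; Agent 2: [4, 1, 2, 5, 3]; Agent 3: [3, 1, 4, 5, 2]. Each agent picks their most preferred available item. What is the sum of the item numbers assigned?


Step 1: Agent 0 picks item 5
Step 2: Agent 1 picks item 4
Step 3: Agent 2 picks item 1
Step 4: Agent 3 picks item 3
Step 5: Sum = 5 + 4 + 1 + 3 = 13

13


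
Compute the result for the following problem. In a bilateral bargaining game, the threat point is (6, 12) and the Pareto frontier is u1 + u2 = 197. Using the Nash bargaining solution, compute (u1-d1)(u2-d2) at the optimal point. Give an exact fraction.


Step 1: The Nash solution splits surplus symmetrically above the disagreement point
Step 2: u1 = (total + d1 - d2)/2 = (197 + 6 - 12)/2 = 191/2
Step 3: u2 = (total - d1 + d2)/2 = (197 - 6 + 12)/2 = 203/2
Step 4: Nash product = (191/2 - 6) * (203/2 - 12)
Step 5: = 179/2 * 179/2 = 32041/4

32041/4


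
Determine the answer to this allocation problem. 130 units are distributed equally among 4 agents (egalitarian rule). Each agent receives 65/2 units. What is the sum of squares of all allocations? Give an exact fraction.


Step 1: Each agent's share = 130/4 = 65/2
Step 2: Square of each share = (65/2)^2 = 4225/4
Step 3: Sum of squares = 4 * 4225/4 = 4225

4225


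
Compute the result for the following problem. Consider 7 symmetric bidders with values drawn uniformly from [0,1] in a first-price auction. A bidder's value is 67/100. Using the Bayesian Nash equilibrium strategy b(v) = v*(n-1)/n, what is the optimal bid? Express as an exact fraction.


Step 1: The symmetric BNE bidding function is b(v) = v * (n-1) / n
Step 2: Substitute v = 67/100 and n = 7
Step 3: b = 67/100 * 6/7
Step 4: b = 201/350

201/350


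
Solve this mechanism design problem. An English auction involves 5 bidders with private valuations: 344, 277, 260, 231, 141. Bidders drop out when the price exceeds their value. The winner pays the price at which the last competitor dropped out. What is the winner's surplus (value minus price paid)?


Step 1: Identify the highest value: 344
Step 2: Identify the second-highest value: 277
Step 3: The final price = second-highest value = 277
Step 4: Surplus = 344 - 277 = 67

67


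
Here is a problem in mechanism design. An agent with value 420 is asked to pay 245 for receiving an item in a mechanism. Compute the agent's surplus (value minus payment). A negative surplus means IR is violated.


Step 1: Surplus = value - payment = 420 - 245 = 175
Step 2: IR is satisfied (surplus >= 0)

175


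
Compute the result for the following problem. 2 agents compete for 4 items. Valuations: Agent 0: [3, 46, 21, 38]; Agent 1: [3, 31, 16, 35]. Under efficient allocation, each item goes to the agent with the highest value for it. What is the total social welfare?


Step 1: For each item, find the maximum value among all agents.
Step 2: Item 0 -> Agent 0 (value 3)
Step 3: Item 1 -> Agent 0 (value 46)
Step 4: Item 2 -> Agent 0 (value 21)
Step 5: Item 3 -> Agent 0 (value 38)
Step 6: Total welfare = 3 + 46 + 21 + 38 = 108

108


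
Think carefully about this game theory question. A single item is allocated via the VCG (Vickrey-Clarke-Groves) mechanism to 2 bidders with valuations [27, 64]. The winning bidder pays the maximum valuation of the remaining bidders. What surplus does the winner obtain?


Step 1: The winner is the agent with the highest value: agent 1 with value 64
Step 2: Values of other agents: [27]
Step 3: VCG payment = max of others' values = 27
Step 4: Surplus = 64 - 27 = 37

37


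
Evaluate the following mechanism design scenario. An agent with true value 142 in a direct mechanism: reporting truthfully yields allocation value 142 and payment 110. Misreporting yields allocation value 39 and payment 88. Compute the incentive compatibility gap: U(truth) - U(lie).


Step 1: U(truth) = value - payment = 142 - 110 = 32
Step 2: U(lie) = allocation - payment = 39 - 88 = -49
Step 3: IC gap = 32 - (-49) = 81

81


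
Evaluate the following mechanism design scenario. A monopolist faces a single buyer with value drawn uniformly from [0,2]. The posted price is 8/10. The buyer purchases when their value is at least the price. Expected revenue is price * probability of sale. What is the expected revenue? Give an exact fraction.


Step 1: Posted price r = 4/5, value support [0,2]
Step 2: P(v >= r) = (2 - 4/5)/2 = 3/5
Step 3: Expected revenue = r * P(v >= r) = 4/5 * 3/5
Step 4: Revenue = 12/25

12/25


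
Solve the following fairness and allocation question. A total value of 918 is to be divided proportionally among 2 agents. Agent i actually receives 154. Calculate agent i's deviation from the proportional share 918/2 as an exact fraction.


Step 1: Proportional share = 918/2 = 459
Step 2: Agent's actual allocation = 154
Step 3: Excess = 154 - 459 = -305

-305


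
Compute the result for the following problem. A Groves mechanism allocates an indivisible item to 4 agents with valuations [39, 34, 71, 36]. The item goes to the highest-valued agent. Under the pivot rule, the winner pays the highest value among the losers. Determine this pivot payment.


Step 1: The efficient winner is agent 2 with value 71
Step 2: Other agents' values: [39, 34, 36]
Step 3: Pivot payment = max(others) = 39
Step 4: The winner pays 39

39


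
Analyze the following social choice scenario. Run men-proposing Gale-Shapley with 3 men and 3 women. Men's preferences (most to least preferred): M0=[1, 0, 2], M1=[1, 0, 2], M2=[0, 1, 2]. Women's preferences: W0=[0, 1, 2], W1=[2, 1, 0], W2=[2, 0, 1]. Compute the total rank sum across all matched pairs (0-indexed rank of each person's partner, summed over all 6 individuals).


Step 1: Run Gale-Shapley (men propose, women hold best offer):
  M0 proposes to W1; she accepts
  M1 proposes to W1; she switches from M0
  M2 proposes to W0; she accepts
  M0 proposes to W0; she switches from M2
  M2 proposes to W1; she switches from M1
  M1 proposes to W0; rejected
  M1 proposes to W2; she accepts
Step 2: Final matching: W0-M0, W1-M2, W2-M1
Step 3: 0-indexed ranks (man's rank of his match, then woman's): 1 + 0 + 1 + 0 + 2 + 2
Step 4: Total rank sum = 6

6


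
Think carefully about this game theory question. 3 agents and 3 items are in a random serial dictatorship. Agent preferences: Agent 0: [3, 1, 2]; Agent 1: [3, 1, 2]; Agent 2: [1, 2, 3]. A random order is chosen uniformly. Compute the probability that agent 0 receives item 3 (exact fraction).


Step 1: Agent 0 wants item 3
Step 2: There are 6 possible orderings of agents
Step 3: In 3 orderings, agent 0 gets item 3
Step 4: Probability = 3/6 = 1/2

1/2


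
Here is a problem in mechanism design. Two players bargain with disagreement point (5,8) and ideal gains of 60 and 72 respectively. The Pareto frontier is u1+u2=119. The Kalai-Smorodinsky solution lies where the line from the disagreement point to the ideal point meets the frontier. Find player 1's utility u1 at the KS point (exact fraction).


Step 1: At the KS point, (u1-d1)/r1 = (u2-d2)/r2 = t and u1+u2 = 119
Step 2: u1 = d1 + r1*t and u2 = d2 + r2*t, so (d1 + r1*t) + (d2 + r2*t) = 119
Step 3: t = (119 - 5 - 8)/(60 + 72) = 106/132 = 53/66
Step 4: u1 = d1 + r1*t = 5 + 60 * 53/66 = 585/11
Step 5: (Check: u2 = d2 + r2*t = 724/11; u1+u2 = 585/11 + 724/11 = 119, on the frontier.)

585/11


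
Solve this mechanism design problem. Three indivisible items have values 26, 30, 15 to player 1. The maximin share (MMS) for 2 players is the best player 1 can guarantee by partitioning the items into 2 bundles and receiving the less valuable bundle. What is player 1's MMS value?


Step 1: Item values = 26, 30, 15
Step 2: Enumerate all 2-bundle partitions and take the smaller bundle:
  Partition 1: {26} vs {30,15} -> bundles 26, 45; min = 26
  Partition 2: {30} vs {26,15} -> bundles 30, 41; min = 30
  Partition 3: {15} vs {26,30} -> bundles 15, 56; min = 15
Step 3: MMS = max(26, 30, 15) = 30

30


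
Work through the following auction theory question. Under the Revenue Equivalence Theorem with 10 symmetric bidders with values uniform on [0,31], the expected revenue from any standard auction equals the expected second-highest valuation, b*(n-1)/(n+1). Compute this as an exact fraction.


Step 1: By Revenue Equivalence, expected revenue = b*(n-1)/(n+1)
Step 2: Substituting n = 10, b = 31
Step 3: Revenue = 31*(10-1)/(10+1) = 31*9/11
Step 4: Revenue = 279/11

279/11


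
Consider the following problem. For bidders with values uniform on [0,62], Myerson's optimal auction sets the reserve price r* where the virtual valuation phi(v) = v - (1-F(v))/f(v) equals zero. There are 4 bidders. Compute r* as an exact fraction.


Step 1: For U[0,62], F(v) = v/62 and f(v) = 1/62
Step 2: phi(v) = v - (1 - v/62)/(1/62) = v - (62 - v) = 2v - 62
Step 3: Set phi(r*) = 0: 2r* - 62 = 0
Step 4: r* = 62/2 = 31 (the number of bidders n = 4 does not enter)

31


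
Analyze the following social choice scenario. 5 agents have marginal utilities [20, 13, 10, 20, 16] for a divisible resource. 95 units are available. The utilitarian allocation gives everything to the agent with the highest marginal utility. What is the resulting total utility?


Step 1: The marginal utilities are [20, 13, 10, 20, 16]
Step 2: The highest marginal utility is 20
Step 3: All 95 units go to that agent
Step 4: Total utility = 20 * 95 = 1900

1900


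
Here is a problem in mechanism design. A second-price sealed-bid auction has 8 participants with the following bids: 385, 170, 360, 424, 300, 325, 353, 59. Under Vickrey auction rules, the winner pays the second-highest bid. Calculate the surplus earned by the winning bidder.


Step 1: Sort bids in descending order: 424, 385, 360, 353, 325, 300, 170, 59
Step 2: The winning bid is the highest: 424
Step 3: The payment equals the second-highest bid: 385
Step 4: Surplus = winner's bid - payment = 424 - 385 = 39

39
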